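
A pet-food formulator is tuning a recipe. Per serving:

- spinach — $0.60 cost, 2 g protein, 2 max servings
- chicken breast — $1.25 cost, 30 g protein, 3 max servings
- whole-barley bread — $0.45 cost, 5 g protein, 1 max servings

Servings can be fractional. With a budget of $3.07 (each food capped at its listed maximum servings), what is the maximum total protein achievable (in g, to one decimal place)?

73.7 g

Protein per dollar: chicken breast 24, whole-barley bread 11.11, spinach 3.333.
Take 2.456 servings of chicken breast: spends $3.07, +73.7 g protein (running total 73.7 g).
Filling greedily by protein-per-dollar is optimal for one linear limit, giving 73.7 g.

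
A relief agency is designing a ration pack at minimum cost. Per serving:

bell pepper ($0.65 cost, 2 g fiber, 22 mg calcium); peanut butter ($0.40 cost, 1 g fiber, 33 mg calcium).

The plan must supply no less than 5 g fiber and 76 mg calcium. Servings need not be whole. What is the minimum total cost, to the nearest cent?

bell pepper only: max(5/2, 76/22) = 3.455 servings → $2.25.
peanut butter only: max(5/1, 76/33) = 5 servings → $2.00.
bell pepper + peanut butter with both tight: 2.023 servings and 0.9545 servings → $1.70.
The minimum over all feasible corners is $1.70.

$1.70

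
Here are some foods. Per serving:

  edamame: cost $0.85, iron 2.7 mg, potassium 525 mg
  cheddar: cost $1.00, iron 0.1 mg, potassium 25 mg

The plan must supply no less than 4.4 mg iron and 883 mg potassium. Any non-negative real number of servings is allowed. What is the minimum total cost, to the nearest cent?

Compare the cost at each extreme point of the feasible region.
edamame only: max(4.4/2.7, 883/525) = 1.682 servings → $1.43.
cheddar only: max(4.4/0.1, 883/25) = 44 servings → $44.00.
edamame + cheddar with both tight: 1.447 servings and 4.94 servings → $6.17.
So the least-cost plan costs $1.43.

$1.43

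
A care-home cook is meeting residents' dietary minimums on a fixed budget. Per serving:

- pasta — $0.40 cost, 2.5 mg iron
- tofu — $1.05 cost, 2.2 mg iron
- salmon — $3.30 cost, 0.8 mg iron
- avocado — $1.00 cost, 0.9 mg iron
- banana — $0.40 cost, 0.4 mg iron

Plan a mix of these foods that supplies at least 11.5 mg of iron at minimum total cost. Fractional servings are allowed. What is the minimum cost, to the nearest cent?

Cost per mg of iron: pasta $0.1600, tofu $0.4773, banana $1.0000, avocado $1.1111, salmon $4.1250.
With no serving limits, use only pasta: 11.5 mg / 2.5 mg = 4.6 servings × $0.40 = $1.84.

$1.84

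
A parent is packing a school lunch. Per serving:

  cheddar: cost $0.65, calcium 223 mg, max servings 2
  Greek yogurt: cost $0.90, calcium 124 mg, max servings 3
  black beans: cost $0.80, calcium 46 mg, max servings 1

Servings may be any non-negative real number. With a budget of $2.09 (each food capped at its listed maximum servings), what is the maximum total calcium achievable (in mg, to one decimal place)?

Calcium per dollar: cheddar 343.1, Greek yogurt 137.8, black beans 57.5.
Take 2 servings of cheddar: spends $1.30, +446.0 mg calcium (running total 446.0 mg).
Take 0.8778 servings of Greek yogurt: spends $0.79, +108.8 mg calcium (running total 554.8 mg).
Filling greedily by calcium-per-dollar is optimal for one linear limit, giving 554.8 mg.

554.8 mg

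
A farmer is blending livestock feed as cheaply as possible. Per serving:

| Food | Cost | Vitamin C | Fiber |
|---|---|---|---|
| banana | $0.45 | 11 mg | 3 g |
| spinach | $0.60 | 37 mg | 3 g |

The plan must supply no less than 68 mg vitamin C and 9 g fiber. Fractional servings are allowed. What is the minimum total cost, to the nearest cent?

Two binding constraints pin down two serving amounts, so the optimal mix uses at most two foods. The candidates are each food alone (scaled to the tighter of vitamin C/fiber) and each pair with both constraints tight.
banana only: max(68/11, 9/3) = 6.182 servings → $2.78.
spinach only: max(68/37, 9/3) = 3 servings → $1.80.
banana + spinach with both tight: 1.654 servings and 1.346 servings → $1.55.
Cheapest feasible corner: $1.55.

$1.55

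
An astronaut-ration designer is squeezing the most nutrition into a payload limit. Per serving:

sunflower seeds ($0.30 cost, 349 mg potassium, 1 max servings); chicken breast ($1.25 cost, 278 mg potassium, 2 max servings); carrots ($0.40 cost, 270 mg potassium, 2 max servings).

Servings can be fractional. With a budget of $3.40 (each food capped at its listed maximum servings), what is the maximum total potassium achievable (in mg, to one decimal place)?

1400.5 mg

Potassium per dollar: sunflower seeds 1163, carrots 675, chicken breast 222.4.
Take 1 serving of sunflower seeds: spends $0.30, +349.0 mg potassium (running total 349.0 mg).
Take 2 servings of carrots: spends $0.80, +540.0 mg potassium (running total 889.0 mg).
Take 1.84 servings of chicken breast: spends $2.30, +511.5 mg potassium (running total 1400.5 mg).
Filling greedily by potassium-per-dollar is optimal for one linear limit, giving 1400.5 mg.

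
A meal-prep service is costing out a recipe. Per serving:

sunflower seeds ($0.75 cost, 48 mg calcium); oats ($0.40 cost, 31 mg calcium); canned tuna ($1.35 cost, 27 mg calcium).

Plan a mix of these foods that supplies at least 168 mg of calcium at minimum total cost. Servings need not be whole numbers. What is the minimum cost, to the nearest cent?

$2.17

Cost per mg of calcium: oats $0.0129, sunflower seeds $0.0156, canned tuna $0.0500.
With no serving limits, use only oats: 168 mg / 31 mg = 5.419 servings × $0.40 = $2.17.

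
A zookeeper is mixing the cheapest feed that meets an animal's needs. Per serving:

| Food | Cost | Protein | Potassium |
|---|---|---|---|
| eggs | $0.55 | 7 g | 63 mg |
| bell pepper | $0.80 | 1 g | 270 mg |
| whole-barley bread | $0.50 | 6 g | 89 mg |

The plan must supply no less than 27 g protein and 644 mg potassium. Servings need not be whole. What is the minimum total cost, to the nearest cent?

This is a tiny linear program; its minimum lies at a vertex of the feasible set. List the vertices and price them.
eggs only: max(27/7, 644/63) = 10.22 servings → $5.62.
bell pepper only: max(27/1, 644/270) = 27 servings → $21.60.
whole-barley bread only: max(27/6, 644/89) = 7.236 servings → $3.62.
eggs + bell pepper with both tight: 3.638 servings and 1.536 servings → $3.23.
eggs + whole-barley bread: the both-tight solution has a negative serving — not a feasible corner.
bell pepper + whole-barley bread with both tight: 0.9543 servings and 4.341 servings → $2.93.
Cheapest feasible corner: $2.93.

$2.93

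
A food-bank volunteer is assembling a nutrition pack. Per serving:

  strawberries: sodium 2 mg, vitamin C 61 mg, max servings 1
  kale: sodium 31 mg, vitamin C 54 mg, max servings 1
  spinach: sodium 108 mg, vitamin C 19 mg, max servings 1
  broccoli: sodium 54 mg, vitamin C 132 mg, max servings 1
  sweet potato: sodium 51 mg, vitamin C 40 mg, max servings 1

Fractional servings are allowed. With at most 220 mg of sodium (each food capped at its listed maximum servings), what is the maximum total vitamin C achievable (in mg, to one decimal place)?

301.4 mg

Vitamin C per mg sodium: strawberries 30.5, broccoli 2.444, kale 1.742, sweet potato 0.7843, spinach 0.1759.
Take 1 serving of strawberries: uses 2 mg sodium, +61.0 mg vitamin C (running total 61.0 mg).
Take 1 serving of broccoli: uses 54 mg sodium, +132.0 mg vitamin C (running total 193.0 mg).
Take 1 serving of kale: uses 31 mg sodium, +54.0 mg vitamin C (running total 247.0 mg).
Take 1 serving of sweet potato: uses 51 mg sodium, +40.0 mg vitamin C (running total 287.0 mg).
Take 0.7593 servings of spinach: uses 82 mg sodium, +14.4 mg vitamin C (running total 301.4 mg).
Filling greedily by vitamin C-per-mg sodium is optimal for one linear limit, giving 301.4 mg.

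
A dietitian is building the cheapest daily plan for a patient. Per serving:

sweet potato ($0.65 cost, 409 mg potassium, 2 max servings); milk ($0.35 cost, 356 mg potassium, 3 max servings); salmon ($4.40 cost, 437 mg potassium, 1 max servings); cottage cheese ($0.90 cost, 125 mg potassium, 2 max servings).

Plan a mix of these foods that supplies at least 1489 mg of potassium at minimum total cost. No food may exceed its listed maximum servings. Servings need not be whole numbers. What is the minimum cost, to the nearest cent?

Cost per mg of potassium: milk $0.0010, sweet potato $0.0016, cottage cheese $0.0072, salmon $0.0101.
Take 3 servings of milk: +1068.0 mg potassium for $1.05 (total $1.05, still need 421.0 mg).
Take 1.029 servings of sweet potato: +421.0 mg potassium for $0.67 (total $1.72, still need 0.0 mg).
Filling from the cheapest source first is optimal under one linear minimum: $1.72.

$1.72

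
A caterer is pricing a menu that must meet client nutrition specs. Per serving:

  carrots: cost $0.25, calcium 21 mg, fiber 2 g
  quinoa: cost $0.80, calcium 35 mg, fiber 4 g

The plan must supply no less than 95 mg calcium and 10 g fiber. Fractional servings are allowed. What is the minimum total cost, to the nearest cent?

$1.25

An LP optimum is at a vertex; with two nutrient constraints at most two foods are used. Check each candidate.
carrots only: max(95/21, 10/2) = 5 servings → $1.25.
quinoa only: max(95/35, 10/4) = 2.714 servings → $2.17.
carrots + quinoa with both tight: 2.143 servings and 1.429 servings → $1.68.
Cheapest feasible corner: $1.25.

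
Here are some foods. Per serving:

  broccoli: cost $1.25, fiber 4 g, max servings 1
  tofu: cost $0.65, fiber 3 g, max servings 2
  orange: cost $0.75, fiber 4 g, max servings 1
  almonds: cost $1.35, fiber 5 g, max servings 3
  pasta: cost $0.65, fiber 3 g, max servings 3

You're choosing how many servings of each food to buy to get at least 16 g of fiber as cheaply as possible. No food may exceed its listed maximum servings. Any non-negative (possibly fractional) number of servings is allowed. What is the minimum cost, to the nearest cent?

Cost per g of fiber: orange $0.1875, tofu $0.2167, pasta $0.2167, almonds $0.2700, broccoli $0.3125.
Take 1 serving of orange: +4.0 g fiber for $0.75 (total $0.75, still need 12.0 g).
Take 2 servings of tofu: +6.0 g fiber for $1.30 (total $2.05, still need 6.0 g).
Take 2 servings of pasta: +6.0 g fiber for $1.30 (total $3.35, still need 0.0 g).
Greedy by cheapest-per-g is optimal for a single linear constraint, so the minimum cost is $3.35.

$3.35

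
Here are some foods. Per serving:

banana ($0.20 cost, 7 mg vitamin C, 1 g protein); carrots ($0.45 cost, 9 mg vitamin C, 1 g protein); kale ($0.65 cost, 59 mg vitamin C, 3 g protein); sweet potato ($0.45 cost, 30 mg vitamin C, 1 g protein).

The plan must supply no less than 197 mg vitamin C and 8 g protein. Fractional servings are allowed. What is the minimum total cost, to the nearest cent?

$2.17

The cheapest plan sits at a corner of the feasible region — with two constraints it uses at most two foods.
banana only: max(197/7, 8/1) = 28.14 servings → $5.63.
carrots only: max(197/9, 8/1) = 21.89 servings → $9.85.
kale only: max(197/59, 8/3) = 3.339 servings → $2.17.
sweet potato only: max(197/30, 8/1) = 8 servings → $3.60.
banana + carrots: intersection lies outside the first quadrant.
banana + kale with both targets exact would need a negative amount; discard.
banana + sweet potato with both tight: 1.87 servings and 6.13 servings → $3.13.
carrots + kale: the both-tight solution has a negative serving — not a feasible corner.
carrots + sweet potato with both tight: 2.048 servings and 5.952 servings → $3.60.
kale + sweet potato with both tight: 1.387 servings and 3.839 servings → $2.63.
Cheapest feasible corner: $2.17.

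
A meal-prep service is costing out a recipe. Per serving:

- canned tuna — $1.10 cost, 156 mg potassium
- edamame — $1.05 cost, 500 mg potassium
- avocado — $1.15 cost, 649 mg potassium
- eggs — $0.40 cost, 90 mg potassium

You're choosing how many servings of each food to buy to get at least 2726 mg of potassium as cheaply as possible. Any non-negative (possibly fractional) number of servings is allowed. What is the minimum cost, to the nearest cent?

Cost per mg of potassium: avocado $0.0018, edamame $0.0021, eggs $0.0044, canned tuna $0.0071.
With no serving limits, use only avocado: 2726 mg / 649 mg = 4.2 servings × $1.15 = $4.83.

$4.83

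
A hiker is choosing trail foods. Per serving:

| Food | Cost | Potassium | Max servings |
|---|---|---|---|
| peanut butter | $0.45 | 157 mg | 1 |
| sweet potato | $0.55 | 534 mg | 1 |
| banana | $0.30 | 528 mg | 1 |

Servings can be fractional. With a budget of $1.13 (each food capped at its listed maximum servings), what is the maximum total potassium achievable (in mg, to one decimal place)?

1159.7 mg

Potassium per dollar: banana 1760, sweet potato 970.9, peanut butter 348.9.
Take 1 serving of banana: spends $0.30, +528.0 mg potassium (running total 528.0 mg).
Take 1 serving of sweet potato: spends $0.55, +534.0 mg potassium (running total 1062.0 mg).
Take 0.6222 servings of peanut butter: spends $0.28, +97.7 mg potassium (running total 1159.7 mg).
Greedy by best ratio exhausts the cost allowance optimally: 1159.7 mg.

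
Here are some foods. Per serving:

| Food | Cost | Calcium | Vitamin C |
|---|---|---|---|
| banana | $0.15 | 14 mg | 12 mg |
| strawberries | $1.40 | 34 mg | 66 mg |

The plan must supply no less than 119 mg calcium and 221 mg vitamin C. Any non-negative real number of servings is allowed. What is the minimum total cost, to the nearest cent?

$2.76

The cheapest plan sits at a corner of the feasible region — with two constraints it uses at most two foods.
banana only: max(119/14, 221/12) = 18.42 servings → $2.76.
strawberries only: max(119/34, 221/66) = 3.5 servings → $4.90.
banana + strawberries with both tight: 0.6589 servings and 3.229 servings → $4.62.
Cheapest feasible corner: $2.76.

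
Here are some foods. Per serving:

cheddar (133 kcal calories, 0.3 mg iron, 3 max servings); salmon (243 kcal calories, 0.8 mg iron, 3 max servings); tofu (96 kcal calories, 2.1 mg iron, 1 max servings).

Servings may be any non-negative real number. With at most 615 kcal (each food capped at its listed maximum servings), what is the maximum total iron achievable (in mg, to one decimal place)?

3.8 mg

Iron per kcal: tofu 0.02187, salmon 0.003292, cheddar 0.002256.
Take 1 serving of tofu: uses 96 kcal, +2.1 mg iron (running total 2.1 mg).
Take 2.136 servings of salmon: uses 519 kcal, +1.7 mg iron (running total 3.8 mg).
Greedy by best ratio exhausts the calories allowance optimally: 3.8 mg.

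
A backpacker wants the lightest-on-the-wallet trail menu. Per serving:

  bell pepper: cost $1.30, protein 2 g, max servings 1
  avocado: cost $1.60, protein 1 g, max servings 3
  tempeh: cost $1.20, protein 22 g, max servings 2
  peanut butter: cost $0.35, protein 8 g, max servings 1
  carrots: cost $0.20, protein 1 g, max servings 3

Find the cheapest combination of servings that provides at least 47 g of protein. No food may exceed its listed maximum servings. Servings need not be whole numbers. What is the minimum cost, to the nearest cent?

$2.48

Cost per g of protein: peanut butter $0.0437, tempeh $0.0545, carrots $0.2000, bell pepper $0.6500, avocado $1.6000.
Take 1 serving of peanut butter: +8.0 g protein for $0.35 (total $0.35, still need 39.0 g).
Take 1.773 servings of tempeh: +39.0 g protein for $2.13 (total $2.48, still need 0.0 g).
Filling from the cheapest source first is optimal under one linear minimum: $2.48.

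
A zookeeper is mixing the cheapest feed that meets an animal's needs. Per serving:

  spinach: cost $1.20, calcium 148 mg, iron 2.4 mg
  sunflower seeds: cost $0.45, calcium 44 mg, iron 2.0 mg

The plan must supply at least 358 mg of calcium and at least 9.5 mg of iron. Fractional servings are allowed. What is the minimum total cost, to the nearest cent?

The cheapest plan sits at a corner of the feasible region — with two constraints it uses at most two foods.
spinach only: max(358/148, 9.5/2.4) = 3.958 servings → $4.75.
sunflower seeds only: max(358/44, 9.5/2.0) = 8.136 servings → $3.66.
spinach + sunflower seeds with both tight: 1.565 servings and 2.872 servings → $3.17.
So the least-cost plan costs $3.17.

$3.17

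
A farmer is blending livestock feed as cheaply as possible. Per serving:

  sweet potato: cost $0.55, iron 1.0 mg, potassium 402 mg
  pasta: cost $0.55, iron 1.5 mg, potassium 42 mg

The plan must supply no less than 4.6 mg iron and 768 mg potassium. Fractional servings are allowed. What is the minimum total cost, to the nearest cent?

Minimising a linear cost over {iron ≥ 4.6, potassium ≥ 768, servings ≥ 0} — the optimum is at a vertex, using one or two foods.
sweet potato only: max(4.6/1.0, 768/402) = 4.6 servings → $2.53.
pasta only: max(4.6/1.5, 768/42) = 18.29 servings → $10.06.
sweet potato + pasta with both tight: 1.709 servings and 1.927 servings → $2.00.
Cheapest feasible corner: $2.00.

$2.00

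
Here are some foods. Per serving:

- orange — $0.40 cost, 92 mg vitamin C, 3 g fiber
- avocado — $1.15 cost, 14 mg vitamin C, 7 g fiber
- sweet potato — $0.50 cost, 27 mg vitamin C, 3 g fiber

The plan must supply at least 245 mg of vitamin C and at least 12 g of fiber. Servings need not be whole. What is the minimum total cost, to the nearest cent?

An LP optimum is at a vertex; with two nutrient constraints at most two foods are used. Check each candidate.
orange only: max(245/92, 12/3) = 4 servings → $1.60.
avocado only: max(245/14, 12/7) = 17.5 servings → $20.12.
sweet potato only: max(245/27, 12/3) = 9.074 servings → $4.54.
orange + avocado with both tight: 2.57 servings and 0.613 servings → $1.73.
orange + sweet potato with both tight: 2.108 servings and 1.892 servings → $1.79.
avocado + sweet potato: the both-tight solution has a negative serving — not a feasible corner.
Cheapest feasible corner: $1.60.

$1.60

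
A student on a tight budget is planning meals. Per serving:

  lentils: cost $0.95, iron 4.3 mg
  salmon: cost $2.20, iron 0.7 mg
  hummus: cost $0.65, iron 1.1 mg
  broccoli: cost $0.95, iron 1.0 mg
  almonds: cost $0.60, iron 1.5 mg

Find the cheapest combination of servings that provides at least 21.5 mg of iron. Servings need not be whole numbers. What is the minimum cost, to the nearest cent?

$4.75

Cost per mg of iron: lentils $0.2209, almonds $0.4000, hummus $0.5909, broccoli $0.9500, salmon $3.1429.
With no serving limits, use only lentils: 21.5 mg / 4.3 mg = 5 servings × $0.95 = $4.75.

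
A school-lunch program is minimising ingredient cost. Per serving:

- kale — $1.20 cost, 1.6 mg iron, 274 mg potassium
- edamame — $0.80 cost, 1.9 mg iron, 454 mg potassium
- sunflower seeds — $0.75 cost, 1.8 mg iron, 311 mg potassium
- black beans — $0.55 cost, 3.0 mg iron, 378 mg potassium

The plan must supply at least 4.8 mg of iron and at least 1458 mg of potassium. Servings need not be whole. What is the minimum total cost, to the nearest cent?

At the optimum either one food covers both requirements or two foods hit both targets exactly; no other combination can be cheaper.
kale only: max(4.8/1.6, 1458/274) = 5.321 servings → $6.39.
edamame only: max(4.8/1.9, 1458/454) = 3.211 servings → $2.57.
sunflower seeds only: max(4.8/1.8, 1458/311) = 4.688 servings → $3.52.
black beans only: max(4.8/3.0, 1458/378) = 3.857 servings → $2.12.
kale + edamame with both targets exact would need a negative amount; discard.
kale + sunflower seeds: the both-tight solution has a negative serving — not a feasible corner.
kale + black beans with both targets exact would need a negative amount; discard.
edamame + sunflower seeds with both targets exact would need a negative amount; discard.
edamame + black beans with both targets exact would need a negative amount; discard.
sunflower seeds + black beans with both targets exact would need a negative amount; discard.
So the least-cost plan costs $2.12.

$2.12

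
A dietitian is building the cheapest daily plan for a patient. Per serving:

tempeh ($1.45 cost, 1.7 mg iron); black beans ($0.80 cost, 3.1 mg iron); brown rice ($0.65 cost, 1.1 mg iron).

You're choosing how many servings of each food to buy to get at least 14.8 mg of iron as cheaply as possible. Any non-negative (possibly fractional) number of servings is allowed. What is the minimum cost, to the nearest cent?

$3.82

Cost per mg of iron: black beans $0.2581, brown rice $0.5909, tempeh $0.8529.
With no serving limits, use only black beans: 14.8 mg / 3.1 mg = 4.774 servings × $0.80 = $3.82.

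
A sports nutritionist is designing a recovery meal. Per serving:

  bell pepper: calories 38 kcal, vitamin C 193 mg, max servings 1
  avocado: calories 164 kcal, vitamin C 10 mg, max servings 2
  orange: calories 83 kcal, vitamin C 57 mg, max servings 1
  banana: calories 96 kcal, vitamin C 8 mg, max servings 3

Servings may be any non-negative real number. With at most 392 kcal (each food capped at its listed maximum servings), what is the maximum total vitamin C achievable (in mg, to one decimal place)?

Vitamin C per kcal: bell pepper 5.079, orange 0.6867, banana 0.08333, avocado 0.06098.
Take 1 serving of bell pepper: uses 38 kcal, +193.0 mg vitamin C (running total 193.0 mg).
Take 1 serving of orange: uses 83 kcal, +57.0 mg vitamin C (running total 250.0 mg).
Take 2.823 servings of banana: uses 271 kcal, +22.6 mg vitamin C (running total 272.6 mg).
Greedy by best ratio exhausts the calories allowance optimally: 272.6 mg.

272.6 mg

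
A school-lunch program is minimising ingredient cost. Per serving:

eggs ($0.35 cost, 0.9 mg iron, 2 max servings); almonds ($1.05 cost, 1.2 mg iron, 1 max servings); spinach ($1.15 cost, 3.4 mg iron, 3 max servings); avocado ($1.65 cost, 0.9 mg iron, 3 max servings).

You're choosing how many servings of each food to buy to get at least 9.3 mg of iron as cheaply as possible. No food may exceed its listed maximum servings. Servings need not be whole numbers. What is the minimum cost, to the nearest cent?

Cost per mg of iron: spinach $0.3382, eggs $0.3889, almonds $0.8750, avocado $1.8333.
Take 2.735 servings of spinach: +9.3 mg iron for $3.15 (total $3.15, still need 0.0 mg).
Greedy by cheapest-per-mg is optimal for a single linear constraint, so the minimum cost is $3.15.

$3.15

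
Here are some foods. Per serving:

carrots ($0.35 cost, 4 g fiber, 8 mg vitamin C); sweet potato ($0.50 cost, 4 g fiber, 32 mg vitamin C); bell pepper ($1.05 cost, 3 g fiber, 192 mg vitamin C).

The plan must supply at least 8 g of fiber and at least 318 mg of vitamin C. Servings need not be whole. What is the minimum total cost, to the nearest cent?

The cheapest plan sits at a corner of the feasible region — with two constraints it uses at most two foods.
carrots only: max(8/4, 318/8) = 39.75 servings → $13.91.
sweet potato only: max(8/4, 318/32) = 9.938 servings → $4.97.
bell pepper only: max(8/3, 318/192) = 2.667 servings → $2.80.
carrots + sweet potato: intersection lies outside the first quadrant.
carrots + bell pepper with both tight: 0.7823 servings and 1.624 servings → $1.98.
sweet potato + bell pepper with both tight: 0.8661 servings and 1.512 servings → $2.02.
Cheapest feasible corner: $1.98.

$1.98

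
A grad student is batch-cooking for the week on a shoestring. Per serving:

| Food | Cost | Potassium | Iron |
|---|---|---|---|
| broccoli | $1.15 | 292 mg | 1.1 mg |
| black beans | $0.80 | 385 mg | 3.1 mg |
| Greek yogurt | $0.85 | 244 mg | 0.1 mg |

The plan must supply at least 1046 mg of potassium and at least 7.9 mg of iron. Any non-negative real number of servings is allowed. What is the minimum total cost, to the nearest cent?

$2.17

broccoli only: max(1046/292, 7.9/1.1) = 7.182 servings → $8.26.
black beans only: max(1046/385, 7.9/3.1) = 2.717 servings → $2.17.
Greek yogurt only: max(1046/244, 7.9/0.1) = 79 servings → $67.15.
broccoli + black beans with both tight: 0.4175 servings and 2.4 servings → $2.40.
broccoli + Greek yogurt: intersection lies outside the first quadrant.
black beans + Greek yogurt with both tight: 2.539 servings and 0.2801 servings → $2.27.
So the least-cost plan costs $2.17.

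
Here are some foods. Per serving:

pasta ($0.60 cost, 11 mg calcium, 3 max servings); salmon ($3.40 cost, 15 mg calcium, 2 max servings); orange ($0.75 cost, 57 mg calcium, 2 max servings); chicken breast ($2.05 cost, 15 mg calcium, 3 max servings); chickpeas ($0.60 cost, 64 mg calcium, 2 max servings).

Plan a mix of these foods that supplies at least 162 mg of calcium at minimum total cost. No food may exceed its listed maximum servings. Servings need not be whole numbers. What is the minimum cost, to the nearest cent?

Cost per mg of calcium: chickpeas $0.0094, orange $0.0132, pasta $0.0545, chicken breast $0.1367, salmon $0.2267.
Take 2 servings of chickpeas: +128.0 mg calcium for $1.20 (total $1.20, still need 34.0 mg).
Take 0.5965 servings of orange: +34.0 mg calcium for $0.45 (total $1.65, still need 0.0 mg).
Filling from the cheapest source first is optimal under one linear minimum: $1.65.

$1.65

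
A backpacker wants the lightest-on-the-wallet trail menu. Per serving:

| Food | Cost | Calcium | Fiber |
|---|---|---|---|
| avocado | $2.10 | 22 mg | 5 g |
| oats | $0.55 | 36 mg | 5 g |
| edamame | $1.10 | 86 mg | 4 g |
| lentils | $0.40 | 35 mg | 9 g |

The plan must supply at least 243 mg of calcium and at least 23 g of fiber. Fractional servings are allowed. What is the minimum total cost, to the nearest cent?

$2.78

Check every corner: each single food scaled to meet both minima, and each pair solved so both constraints bind.
avocado only: max(243/22, 23/5) = 11.05 servings → $23.20.
oats only: max(243/36, 23/5) = 6.75 servings → $3.71.
edamame only: max(243/86, 23/4) = 5.75 servings → $6.33.
lentils only: max(243/35, 23/9) = 6.943 servings → $2.78.
avocado + oats with both targets exact would need a negative amount; discard.
avocado + edamame with both tight: 2.942 servings and 2.073 servings → $8.46.
avocado + lentils: intersection lies outside the first quadrant.
oats + edamame with both tight: 3.517 servings and 1.353 servings → $3.42.
oats + lentils: the both-tight solution has a negative serving — not a feasible corner.
edamame + lentils with both tight: 2.18 servings and 1.587 servings → $3.03.
The minimum over all feasible corners is $2.78.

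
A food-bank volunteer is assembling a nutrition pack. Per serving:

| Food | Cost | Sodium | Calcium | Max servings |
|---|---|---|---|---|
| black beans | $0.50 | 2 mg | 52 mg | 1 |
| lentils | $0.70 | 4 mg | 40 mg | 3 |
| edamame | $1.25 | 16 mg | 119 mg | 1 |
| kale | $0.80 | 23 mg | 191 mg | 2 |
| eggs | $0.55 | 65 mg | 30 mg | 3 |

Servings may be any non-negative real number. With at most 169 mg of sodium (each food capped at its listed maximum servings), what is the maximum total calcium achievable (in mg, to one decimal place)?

715.9 mg

Calcium per mg sodium: black beans 26, lentils 10, kale 8.304, edamame 7.438, eggs 0.4615.
Take 1 serving of black beans: uses 2 mg sodium, +52.0 mg calcium (running total 52.0 mg).
Take 3 servings of lentils: uses 12 mg sodium, +120.0 mg calcium (running total 172.0 mg).
Take 2 servings of kale: uses 46 mg sodium, +382.0 mg calcium (running total 554.0 mg).
Take 1 serving of edamame: uses 16 mg sodium, +119.0 mg calcium (running total 673.0 mg).
Take 1.431 servings of eggs: uses 93 mg sodium, +42.9 mg calcium (running total 715.9 mg).
Greedy by best ratio exhausts the sodium allowance optimally: 715.9 mg.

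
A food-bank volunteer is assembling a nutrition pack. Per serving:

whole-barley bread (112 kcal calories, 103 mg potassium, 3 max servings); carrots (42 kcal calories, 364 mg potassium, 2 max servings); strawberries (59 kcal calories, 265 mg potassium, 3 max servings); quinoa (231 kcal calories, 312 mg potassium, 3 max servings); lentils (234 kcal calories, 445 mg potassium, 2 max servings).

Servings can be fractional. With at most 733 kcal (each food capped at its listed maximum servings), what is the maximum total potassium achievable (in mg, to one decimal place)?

2418.4 mg

Potassium per kcal: carrots 8.667, strawberries 4.492, lentils 1.902, quinoa 1.351, whole-barley bread 0.9196.
Take 2 servings of carrots: uses 84 kcal, +728.0 mg potassium (running total 728.0 mg).
Take 3 servings of strawberries: uses 177 kcal, +795.0 mg potassium (running total 1523.0 mg).
Take 2 servings of lentils: uses 468 kcal, +890.0 mg potassium (running total 2413.0 mg).
Take 0.01732 servings of quinoa: uses 4 kcal, +5.4 mg potassium (running total 2418.4 mg).
Greedy by best ratio exhausts the calories allowance optimally: 2418.4 mg.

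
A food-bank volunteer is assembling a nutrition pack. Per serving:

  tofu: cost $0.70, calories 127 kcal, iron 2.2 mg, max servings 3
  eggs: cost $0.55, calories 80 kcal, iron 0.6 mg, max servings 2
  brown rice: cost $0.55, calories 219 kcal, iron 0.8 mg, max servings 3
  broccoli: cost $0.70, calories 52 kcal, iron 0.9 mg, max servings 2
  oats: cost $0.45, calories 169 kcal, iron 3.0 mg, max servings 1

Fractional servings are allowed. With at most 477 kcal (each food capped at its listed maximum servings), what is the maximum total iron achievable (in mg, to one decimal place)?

8.3 mg

Iron per kcal: oats 0.01775, tofu 0.01732, broccoli 0.01731, eggs 0.0075, brown rice 0.003653.
Take 1 serving of oats: uses 169 kcal, +3.0 mg iron (running total 3.0 mg).
Take 2.425 servings of tofu: uses 308 kcal, +5.3 mg iron (running total 8.3 mg).
Filling greedily by iron-per-kcal is optimal for one linear limit, giving 8.3 mg.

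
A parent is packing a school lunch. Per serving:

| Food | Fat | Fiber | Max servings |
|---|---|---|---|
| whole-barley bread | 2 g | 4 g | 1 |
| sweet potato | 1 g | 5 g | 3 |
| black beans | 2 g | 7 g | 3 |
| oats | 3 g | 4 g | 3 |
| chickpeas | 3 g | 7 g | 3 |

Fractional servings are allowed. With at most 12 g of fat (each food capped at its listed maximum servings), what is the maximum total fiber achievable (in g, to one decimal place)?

Fiber per g fat: sweet potato 5, black beans 3.5, chickpeas 2.333, whole-barley bread 2, oats 1.333.
Take 3 servings of sweet potato: uses 3 g fat, +15.0 g fiber (running total 15.0 g).
Take 3 servings of black beans: uses 6 g fat, +21.0 g fiber (running total 36.0 g).
Take 1 serving of chickpeas: uses 3 g fat, +7.0 g fiber (running total 43.0 g).
Greedy by best ratio exhausts the fat allowance optimally: 43.0 g.

43.0 g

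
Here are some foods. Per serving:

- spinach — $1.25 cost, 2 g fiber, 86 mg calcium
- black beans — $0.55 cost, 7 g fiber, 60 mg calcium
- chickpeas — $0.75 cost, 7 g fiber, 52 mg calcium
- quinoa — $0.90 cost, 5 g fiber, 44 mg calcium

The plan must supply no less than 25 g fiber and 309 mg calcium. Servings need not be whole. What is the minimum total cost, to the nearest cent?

Minimising a linear cost over {fiber ≥ 25, calcium ≥ 309, servings ≥ 0} — the optimum is at a vertex, using one or two foods.
spinach only: max(25/2, 309/86) = 12.5 servings → $15.62.
black beans only: max(25/7, 309/60) = 5.15 servings → $2.83.
chickpeas only: max(25/7, 309/52) = 5.942 servings → $4.46.
quinoa only: max(25/5, 309/44) = 7.023 servings → $6.32.
spinach + black beans with both tight: 1.376 servings and 3.178 servings → $3.47.
spinach + chickpeas with both tight: 1.733 servings and 3.076 servings → $4.47.
spinach + quinoa with both tight: 1.301 servings and 4.48 servings → $5.66.
black beans + chickpeas with both targets exact would need a negative amount; discard.
black beans + quinoa: intersection lies outside the first quadrant.
chickpeas + quinoa: intersection lies outside the first quadrant.
Cheapest feasible corner: $2.83.

$2.83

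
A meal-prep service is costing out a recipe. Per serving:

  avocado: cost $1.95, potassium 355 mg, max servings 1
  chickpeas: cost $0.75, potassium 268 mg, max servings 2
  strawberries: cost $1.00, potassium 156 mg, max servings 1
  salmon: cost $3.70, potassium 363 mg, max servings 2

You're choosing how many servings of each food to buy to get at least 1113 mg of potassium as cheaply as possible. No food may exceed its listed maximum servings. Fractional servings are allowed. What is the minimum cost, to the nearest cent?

Cost per mg of potassium: chickpeas $0.0028, avocado $0.0055, strawberries $0.0064, salmon $0.0102.
Take 2 servings of chickpeas: +536.0 mg potassium for $1.50 (total $1.50, still need 577.0 mg).
Take 1 serving of avocado: +355.0 mg potassium for $1.95 (total $3.45, still need 222.0 mg).
Take 1 serving of strawberries: +156.0 mg potassium for $1.00 (total $4.45, still need 66.0 mg).
Take 0.1818 servings of salmon: +66.0 mg potassium for $0.67 (total $5.12, still need 0.0 mg).
Greedy by cheapest-per-mg is optimal for a single linear constraint, so the minimum cost is $5.12.

$5.12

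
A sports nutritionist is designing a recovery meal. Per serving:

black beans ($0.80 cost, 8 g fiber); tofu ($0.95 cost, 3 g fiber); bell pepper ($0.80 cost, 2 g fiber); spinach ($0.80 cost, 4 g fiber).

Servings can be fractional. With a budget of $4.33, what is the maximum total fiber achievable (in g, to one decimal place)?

Fiber per dollar: black beans 10, spinach 5, tofu 3.158, bell pepper 2.5.
With no serving limits, spend the whole cost allowance on black beans: $4.33 / $0.80 × 8 g = 43.3 g.

43.3 g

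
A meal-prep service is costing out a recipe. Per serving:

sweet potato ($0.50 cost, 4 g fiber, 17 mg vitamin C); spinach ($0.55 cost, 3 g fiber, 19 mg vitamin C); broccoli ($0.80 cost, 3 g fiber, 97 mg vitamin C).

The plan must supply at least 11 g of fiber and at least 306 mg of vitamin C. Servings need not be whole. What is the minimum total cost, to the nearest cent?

For a min-cost LP with two ≥-constraints, a basic feasible solution has at most two positive variables.
sweet potato only: max(11/4, 306/17) = 18 servings → $9.00.
spinach only: max(11/3, 306/19) = 16.11 servings → $8.86.
broccoli only: max(11/3, 306/97) = 3.667 servings → $2.93.
sweet potato + spinach with both targets exact would need a negative amount; discard.
sweet potato + broccoli with both tight: 0.4421 servings and 3.077 servings → $2.68.
spinach + broccoli with both tight: 0.6368 servings and 3.03 servings → $2.77.
The minimum over all feasible corners is $2.68.

$2.68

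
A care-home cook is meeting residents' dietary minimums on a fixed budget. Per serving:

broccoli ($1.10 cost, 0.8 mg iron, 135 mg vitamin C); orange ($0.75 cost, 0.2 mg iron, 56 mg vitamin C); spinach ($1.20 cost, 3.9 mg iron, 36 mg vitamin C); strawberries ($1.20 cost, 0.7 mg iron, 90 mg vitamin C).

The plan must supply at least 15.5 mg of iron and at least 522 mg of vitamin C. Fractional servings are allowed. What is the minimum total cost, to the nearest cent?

$7.30

broccoli only: max(15.5/0.8, 522/135) = 19.38 servings → $21.31.
orange only: max(15.5/0.2, 522/56) = 77.5 servings → $58.12.
spinach only: max(15.5/3.9, 522/36) = 14.5 servings → $17.40.
strawberries only: max(15.5/0.7, 522/90) = 22.14 servings → $26.57.
broccoli + orange: intersection lies outside the first quadrant.
broccoli + spinach with both tight: 2.969 servings and 3.365 servings → $7.30.
broccoli + strawberries: the both-tight solution has a negative serving — not a feasible corner.
orange + spinach with both tight: 6.997 servings and 3.616 servings → $9.59.
orange + strawberries: the both-tight solution has a negative serving — not a feasible corner.
spinach + strawberries with both tight: 3.16 servings and 4.536 servings → $9.24.
So the least-cost plan costs $7.30.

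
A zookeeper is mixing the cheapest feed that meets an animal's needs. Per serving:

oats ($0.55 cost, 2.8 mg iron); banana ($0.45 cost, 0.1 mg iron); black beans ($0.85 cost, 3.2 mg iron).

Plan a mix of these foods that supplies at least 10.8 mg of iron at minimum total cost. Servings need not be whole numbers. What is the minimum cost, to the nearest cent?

Cost per mg of iron: oats $0.1964, black beans $0.2656, banana $4.5000.
With no serving limits, use only oats: 10.8 mg / 2.8 mg = 3.857 servings × $0.55 = $2.12.

$2.12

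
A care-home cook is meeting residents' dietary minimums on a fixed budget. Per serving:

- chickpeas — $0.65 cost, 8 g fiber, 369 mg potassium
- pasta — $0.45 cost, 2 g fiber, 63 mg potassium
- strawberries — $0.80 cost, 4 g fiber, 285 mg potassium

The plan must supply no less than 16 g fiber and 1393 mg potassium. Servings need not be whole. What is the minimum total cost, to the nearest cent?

$2.45

At the optimum either one food covers both requirements or two foods hit both targets exactly; no other combination can be cheaper.
chickpeas only: max(16/8, 1393/369) = 3.775 servings → $2.45.
pasta only: max(16/2, 1393/63) = 22.11 servings → $9.95.
strawberries only: max(16/4, 1393/285) = 4.888 servings → $3.91.
chickpeas + pasta with both targets exact would need a negative amount; discard.
chickpeas + strawberries: the both-tight solution has a negative serving — not a feasible corner.
pasta + strawberries with both targets exact would need a negative amount; discard.
The minimum over all feasible corners is $2.45.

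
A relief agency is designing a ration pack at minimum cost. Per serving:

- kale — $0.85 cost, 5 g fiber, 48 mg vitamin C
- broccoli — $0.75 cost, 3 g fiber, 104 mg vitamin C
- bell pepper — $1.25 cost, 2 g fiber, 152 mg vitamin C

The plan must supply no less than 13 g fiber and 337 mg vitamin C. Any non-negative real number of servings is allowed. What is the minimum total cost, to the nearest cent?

For a min-cost LP with two ≥-constraints, a basic feasible solution has at most two positive variables.
kale only: max(13/5, 337/48) = 7.021 servings → $5.97.
broccoli only: max(13/3, 337/104) = 4.333 servings → $3.25.
bell pepper only: max(13/2, 337/152) = 6.5 servings → $8.12.
kale + broccoli with both tight: 0.9069 servings and 2.822 servings → $2.89.
kale + bell pepper with both tight: 1.961 servings and 1.598 servings → $3.66.
broccoli + bell pepper: intersection lies outside the first quadrant.
Cheapest feasible corner: $2.89.

$2.89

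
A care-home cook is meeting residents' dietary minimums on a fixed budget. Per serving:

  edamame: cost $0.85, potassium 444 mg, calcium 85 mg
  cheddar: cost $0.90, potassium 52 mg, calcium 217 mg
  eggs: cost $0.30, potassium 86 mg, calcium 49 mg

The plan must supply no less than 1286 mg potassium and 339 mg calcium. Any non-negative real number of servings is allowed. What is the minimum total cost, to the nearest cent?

$2.82

edamame only: max(1286/444, 339/85) = 3.988 servings → $3.39.
cheddar only: max(1286/52, 339/217) = 24.73 servings → $22.26.
eggs only: max(1286/86, 339/49) = 14.95 servings → $4.49.
edamame + cheddar with both tight: 2.844 servings and 0.4482 servings → $2.82.
edamame + eggs with both tight: 2.344 servings and 2.852 servings → $2.85.
cheddar + eggs: the both-tight solution has a negative serving — not a feasible corner.
Cheapest feasible corner: $2.82.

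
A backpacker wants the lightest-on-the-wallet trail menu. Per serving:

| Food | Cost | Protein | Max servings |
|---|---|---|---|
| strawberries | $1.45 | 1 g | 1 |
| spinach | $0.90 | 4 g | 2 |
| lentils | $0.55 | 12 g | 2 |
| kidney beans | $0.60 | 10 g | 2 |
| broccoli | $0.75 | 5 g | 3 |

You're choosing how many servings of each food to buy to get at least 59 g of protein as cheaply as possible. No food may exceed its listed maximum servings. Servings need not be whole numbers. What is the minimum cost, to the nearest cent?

$4.55

Cost per g of protein: lentils $0.0458, kidney beans $0.0600, broccoli $0.1500, spinach $0.2250, strawberries $1.4500.
Take 2 servings of lentils: +24.0 g protein for $1.10 (total $1.10, still need 35.0 g).
Take 2 servings of kidney beans: +20.0 g protein for $1.20 (total $2.30, still need 15.0 g).
Take 3 servings of broccoli: +15.0 g protein for $2.25 (total $4.55, still need 0.0 g).
Filling from the cheapest source first is optimal under one linear minimum: $4.55.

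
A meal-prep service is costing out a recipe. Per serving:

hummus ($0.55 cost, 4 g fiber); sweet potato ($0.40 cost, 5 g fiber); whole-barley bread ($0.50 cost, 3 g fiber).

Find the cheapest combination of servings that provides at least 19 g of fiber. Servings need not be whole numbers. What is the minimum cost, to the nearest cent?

Cost per g of fiber: sweet potato $0.0800, hummus $0.1375, whole-barley bread $0.1667.
With no serving limits, use only sweet potato: 19 g / 5 g = 3.8 servings × $0.40 = $1.52.

$1.52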